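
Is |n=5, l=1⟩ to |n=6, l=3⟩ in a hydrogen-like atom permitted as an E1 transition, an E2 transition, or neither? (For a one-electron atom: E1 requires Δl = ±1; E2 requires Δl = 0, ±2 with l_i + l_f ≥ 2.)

Δl = 3 − 1 = +2; l_i + l_f = 4.
E1 (Δl = ±1): not satisfied.
E2 (Δl = 0,±2, l_i+l_f ≥ 2): satisfied.

E2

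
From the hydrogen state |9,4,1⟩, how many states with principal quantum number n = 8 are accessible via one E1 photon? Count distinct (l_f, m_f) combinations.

E1 requires Δl = ±1, so l_f ∈ {3, 5}; with 0 ≤ l_f ≤ n_f−1 = 7, the allowed l_f values are {3, 5}.
For l_f = 3: m_f ∈ {m_i−1, m_i, m_i+1} ∩ [−3, 3] = {0, 1, 2} → 3 states.
For l_f = 5: m_f ∈ {m_i−1, m_i, m_i+1} ∩ [−5, 5] = {0, 1, 2} → 3 states.
Total: 6.

6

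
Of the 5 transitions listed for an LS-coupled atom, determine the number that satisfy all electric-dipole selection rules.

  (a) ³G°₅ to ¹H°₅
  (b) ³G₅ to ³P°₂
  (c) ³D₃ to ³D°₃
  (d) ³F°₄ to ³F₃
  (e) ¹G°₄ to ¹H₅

3

(a) forbidden (parity, ΔS fail)
(b) forbidden (ΔL, ΔJ fail)
(c) allowed
(d) allowed
(e) allowed
Total allowed: 3 of 5.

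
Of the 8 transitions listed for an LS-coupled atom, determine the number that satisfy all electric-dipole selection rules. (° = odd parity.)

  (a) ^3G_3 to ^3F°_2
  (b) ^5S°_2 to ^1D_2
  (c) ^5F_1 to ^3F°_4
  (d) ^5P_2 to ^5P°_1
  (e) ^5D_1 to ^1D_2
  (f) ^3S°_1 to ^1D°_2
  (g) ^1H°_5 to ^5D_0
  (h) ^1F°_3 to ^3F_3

(a) allowed
(b) forbidden (ΔS, ΔL fail)
(c) forbidden (ΔS, ΔJ fail)
(d) allowed
(e) forbidden (parity, ΔS fail)
(f) forbidden (parity, ΔS, ΔL fail)
(g) forbidden (ΔS, ΔL, ΔJ fail)
(h) forbidden (ΔS fails)
Total allowed: 2 of 8.

2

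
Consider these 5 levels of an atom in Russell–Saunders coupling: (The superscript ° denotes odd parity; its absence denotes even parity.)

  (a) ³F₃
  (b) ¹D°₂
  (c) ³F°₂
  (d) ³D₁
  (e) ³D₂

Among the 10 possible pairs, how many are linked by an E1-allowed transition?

3

(a)–(b): forbidden (ΔS).
(a)–(c): allowed.
(a)–(d): forbidden (parity, ΔJ).
(a)–(e): forbidden (parity).
(b)–(c): forbidden (parity, ΔS).
(b)–(d): forbidden (ΔS).
(b)–(e): forbidden (ΔS).
(c)–(d): allowed.
(c)–(e): allowed.
(d)–(e): forbidden (parity).
Allowed pairs: 3 of 10.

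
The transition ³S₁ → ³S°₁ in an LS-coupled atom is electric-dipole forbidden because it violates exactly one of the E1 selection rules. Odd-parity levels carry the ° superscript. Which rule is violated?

Initial level: S=1, L=0, J=1, parity even. Final level: S=1, L=0, J=1, parity odd.
Parity must change: even → odd — satisfied.
ΔS = 0: S: 1 → 1 — satisfied.
ΔL = 0, ±1 (not L=0↔0): L: 0 → 0, ΔL = +0 — violated.
ΔJ = 0, ±1 (not J=0↔0): J: 1 → 1, ΔJ = +0 — satisfied.

the L=0 ↔ L=0 exclusion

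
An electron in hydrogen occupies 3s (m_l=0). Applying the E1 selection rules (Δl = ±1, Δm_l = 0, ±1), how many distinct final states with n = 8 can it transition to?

3

E1 requires Δl = ±1, so l_f ∈ {-1, 1}; with 0 ≤ l_f ≤ n_f−1 = 7, the allowed l_f values are {1}.
For l_f = 1: m_f ∈ {m_i−1, m_i, m_i+1} ∩ [−1, 1] = {-1, 0, 1} → 3 states.
Total: 3.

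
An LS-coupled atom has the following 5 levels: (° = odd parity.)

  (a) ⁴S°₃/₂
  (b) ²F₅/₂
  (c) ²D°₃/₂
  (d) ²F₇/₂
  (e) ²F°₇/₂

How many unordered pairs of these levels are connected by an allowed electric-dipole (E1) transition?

(a)–(b): forbidden (ΔS, ΔL).
(a)–(c): forbidden (parity, ΔS, ΔL).
(a)–(d): forbidden (ΔS, ΔL, ΔJ).
(a)–(e): forbidden (parity, ΔS, ΔL, ΔJ).
(b)–(c): allowed.
(b)–(d): forbidden (parity).
(b)–(e): allowed.
(c)–(d): forbidden (ΔJ).
(c)–(e): forbidden (parity, ΔJ).
(d)–(e): allowed.
Allowed pairs: 3 of 10.

3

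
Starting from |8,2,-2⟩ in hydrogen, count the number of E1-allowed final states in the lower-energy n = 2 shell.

E1 requires Δl = ±1, so l_f ∈ {1, 3}; with 0 ≤ l_f ≤ n_f−1 = 1, the allowed l_f values are {1}.
For l_f = 1: m_f ∈ {m_i−1, m_i, m_i+1} ∩ [−1, 1] = {-1} → 1 state.
Total: 1.

1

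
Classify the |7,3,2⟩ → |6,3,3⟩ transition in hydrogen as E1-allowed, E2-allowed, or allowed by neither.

Δl = 3 − 3 = +0; l_i + l_f = 6.
Δm_l = +1.
E1 (Δl = ±1, |Δm_l| ≤ 1): not satisfied.
E2 (Δl = 0,±2, l_i+l_f ≥ 2, |Δm_l| ≤ 2): satisfied.

E2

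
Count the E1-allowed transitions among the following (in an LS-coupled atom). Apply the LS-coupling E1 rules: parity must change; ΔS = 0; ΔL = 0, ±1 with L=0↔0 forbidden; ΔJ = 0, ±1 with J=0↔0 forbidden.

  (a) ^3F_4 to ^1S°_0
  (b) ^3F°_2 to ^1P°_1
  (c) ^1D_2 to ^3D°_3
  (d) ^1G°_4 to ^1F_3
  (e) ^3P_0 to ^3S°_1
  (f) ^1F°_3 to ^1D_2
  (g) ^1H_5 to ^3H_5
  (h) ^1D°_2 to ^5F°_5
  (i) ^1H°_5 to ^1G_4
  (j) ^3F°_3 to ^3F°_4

(a) forbidden (ΔS, ΔL, ΔJ fail)
(b) forbidden (parity, ΔS, ΔL fail)
(c) forbidden (ΔS fails)
(d) allowed
(e) allowed
(f) allowed
(g) forbidden (parity, ΔS fail)
(h) forbidden (parity, ΔS, ΔJ fail)
(i) allowed
(j) forbidden (parity fails)
Total allowed: 4 of 10.

4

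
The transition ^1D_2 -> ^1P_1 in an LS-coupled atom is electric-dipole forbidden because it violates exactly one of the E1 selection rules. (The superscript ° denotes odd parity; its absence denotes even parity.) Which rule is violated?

parity

Reading off the term symbols: S 0→0, L 2→1, J 2→1, parity even→even.
ΔS = 0: S: 0 → 0 — satisfied.
ΔL = 0, ±1 (not L=0↔0): L: 2 → 1, ΔL = -1 — satisfied.
ΔJ = 0, ±1 (not J=0↔0): J: 2 → 1, ΔJ = -1 — satisfied.
Parity must change: even → even — violated.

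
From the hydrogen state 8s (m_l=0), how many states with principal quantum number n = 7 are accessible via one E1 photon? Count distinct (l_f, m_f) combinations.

E1 requires Δl = ±1, so l_f ∈ {-1, 1}; with 0 ≤ l_f ≤ n_f−1 = 6, the allowed l_f values are {1}.
For l_f = 1: m_f ∈ {m_i−1, m_i, m_i+1} ∩ [−1, 1] = {-1, 0, 1} → 3 states.
Total: 3.

3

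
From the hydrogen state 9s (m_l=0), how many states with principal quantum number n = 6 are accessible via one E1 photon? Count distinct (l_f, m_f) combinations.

E1 requires Δl = ±1, so l_f ∈ {-1, 1}; with 0 ≤ l_f ≤ n_f−1 = 5, the allowed l_f values are {1}.
For l_f = 1: m_f ∈ {m_i−1, m_i, m_i+1} ∩ [−1, 1] = {-1, 0, 1} → 3 states.
Total: 3.

3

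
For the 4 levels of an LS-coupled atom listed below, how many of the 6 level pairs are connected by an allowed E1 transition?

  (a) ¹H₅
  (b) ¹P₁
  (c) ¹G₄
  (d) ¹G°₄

(a)–(b): forbidden (parity, ΔL, ΔJ).
(a)–(c): forbidden (parity).
(a)–(d): allowed.
(b)–(c): forbidden (parity, ΔL, ΔJ).
(b)–(d): forbidden (ΔL, ΔJ).
(c)–(d): allowed.
Allowed pairs: 2 of 6.

2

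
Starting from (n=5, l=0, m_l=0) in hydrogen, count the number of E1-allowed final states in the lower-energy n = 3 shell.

3

E1 requires Δl = ±1, so l_f ∈ {-1, 1}; with 0 ≤ l_f ≤ n_f−1 = 2, the allowed l_f values are {1}.
For l_f = 1: m_f ∈ {m_i−1, m_i, m_i+1} ∩ [−1, 1] = {-1, 0, 1} → 3 states.
Total: 3.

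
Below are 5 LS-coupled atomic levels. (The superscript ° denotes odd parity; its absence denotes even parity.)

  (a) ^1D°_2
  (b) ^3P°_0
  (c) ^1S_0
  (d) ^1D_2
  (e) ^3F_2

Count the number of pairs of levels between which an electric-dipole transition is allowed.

(a)–(b): forbidden (parity, ΔS, ΔJ).
(a)–(c): forbidden (ΔL, ΔJ).
(a)–(d): allowed.
(a)–(e): forbidden (ΔS).
(b)–(c): forbidden (ΔS, ΔJ).
(b)–(d): forbidden (ΔS, ΔJ).
(b)–(e): forbidden (ΔL, ΔJ).
(c)–(d): forbidden (parity, ΔL, ΔJ).
(c)–(e): forbidden (parity, ΔS, ΔL, ΔJ).
(d)–(e): forbidden (parity, ΔS).
Allowed pairs: 1 of 10.

1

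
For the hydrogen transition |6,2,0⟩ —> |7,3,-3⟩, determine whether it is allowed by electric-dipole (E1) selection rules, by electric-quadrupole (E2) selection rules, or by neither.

neither

Δl = 3 − 2 = +1; l_i + l_f = 5.
Δm_l = -3.
E1 (Δl = ±1, |Δm_l| ≤ 1): not satisfied.
E2 (Δl = 0,±2, l_i+l_f ≥ 2, |Δm_l| ≤ 2): not satisfied.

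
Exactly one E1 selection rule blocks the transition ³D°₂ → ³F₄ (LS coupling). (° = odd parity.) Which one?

Reading off the term symbols: S 1→1, L 2→3, J 2→4, parity odd→even.
ΔJ = 0, ±1 (not J=0↔0): J: 2 → 4, ΔJ = +2 — fails.
Parity must change: odd → even — passes.
ΔL = 0, ±1 (not L=0↔0): L: 2 → 3, ΔL = +1 — passes.
ΔS = 0: S: 1 → 1 — passes.

the ΔJ = 0, ±1 rule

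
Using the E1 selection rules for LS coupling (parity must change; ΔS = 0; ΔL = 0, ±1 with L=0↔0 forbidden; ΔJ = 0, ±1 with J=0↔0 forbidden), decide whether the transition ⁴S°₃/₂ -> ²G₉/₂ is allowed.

forbidden

Parity must change: odd → even — passes.
ΔS = 0: S: 3/2 → 1/2 — fails.
ΔL = 0, ±1 (not L=0↔0): L: 0 → 4, ΔL = +4 — fails.
ΔJ = 0, ±1 (not J=0↔0): J: 3/2 → 9/2, ΔJ = +3 — fails.
Rule(s) violated: ΔS, ΔL, ΔJ.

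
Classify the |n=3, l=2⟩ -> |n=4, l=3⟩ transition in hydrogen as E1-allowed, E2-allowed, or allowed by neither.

E1

Δl = 3 − 2 = +1; l_i + l_f = 5.
E1 (Δl = ±1): satisfied.
E2 (Δl = 0,±2, l_i+l_f ≥ 2): not satisfied.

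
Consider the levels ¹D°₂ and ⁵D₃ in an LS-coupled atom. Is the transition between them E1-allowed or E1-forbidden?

Parity must change: odd → even — passes.
ΔS = 0: S: 0 → 2 — fails.
ΔL = 0, ±1 (not L=0↔0): L: 2 → 2, ΔL = +0 — passes.
ΔJ = 0, ±1 (not J=0↔0): J: 2 → 3, ΔJ = +1 — passes.
Rule(s) violated: ΔS.

forbidden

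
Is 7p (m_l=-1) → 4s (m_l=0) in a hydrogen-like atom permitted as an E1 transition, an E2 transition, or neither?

Δl = 0 − 1 = -1; l_i + l_f = 1.
Δm_l = +1.
E1 (Δl = ±1, |Δm_l| ≤ 1): satisfied.
E2 (Δl = 0,±2, l_i+l_f ≥ 2, |Δm_l| ≤ 2): not satisfied.

E1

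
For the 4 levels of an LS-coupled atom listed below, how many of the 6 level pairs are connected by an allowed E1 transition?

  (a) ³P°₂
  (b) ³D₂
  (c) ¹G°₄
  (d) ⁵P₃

(a)–(b): allowed.
(a)–(c): forbidden (parity, ΔS, ΔL, ΔJ).
(a)–(d): forbidden (ΔS).
(b)–(c): forbidden (ΔS, ΔL, ΔJ).
(b)–(d): forbidden (parity, ΔS).
(c)–(d): forbidden (ΔS, ΔL).
Allowed pairs: 1 of 6.

1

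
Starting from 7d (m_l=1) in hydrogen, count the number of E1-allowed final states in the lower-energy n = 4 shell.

E1 requires Δl = ±1, so l_f ∈ {1, 3}; with 0 ≤ l_f ≤ n_f−1 = 3, the allowed l_f values are {1, 3}.
For l_f = 1: m_f ∈ {m_i−1, m_i, m_i+1} ∩ [−1, 1] = {0, 1} → 2 states.
For l_f = 3: m_f ∈ {m_i−1, m_i, m_i+1} ∩ [−3, 3] = {0, 1, 2} → 3 states.
Total: 5.

5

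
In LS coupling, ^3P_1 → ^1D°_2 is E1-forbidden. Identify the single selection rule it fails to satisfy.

Initial level: S=1, L=1, J=1, parity even. Final level: S=0, L=2, J=2, parity odd.
ΔS = 0: S: 1 → 0 — ✗.
ΔJ = 0, ±1 (not J=0↔0): J: 1 → 2, ΔJ = +1 — ✓.
Parity must change: even → odd — ✓.
ΔL = 0, ±1 (not L=0↔0): L: 1 → 2, ΔL = +1 — ✓.

the ΔS = 0 rule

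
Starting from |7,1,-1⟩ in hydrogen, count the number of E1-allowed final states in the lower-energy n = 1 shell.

E1 requires Δl = ±1, so l_f ∈ {0, 2}; with 0 ≤ l_f ≤ n_f−1 = 0, the allowed l_f values are {0}.
For l_f = 0: m_f ∈ {m_i−1, m_i, m_i+1} ∩ [−0, 0] = {0} → 1 state.
Total: 1.

1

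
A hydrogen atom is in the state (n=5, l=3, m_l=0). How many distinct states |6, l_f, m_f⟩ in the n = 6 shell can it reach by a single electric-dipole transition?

E1 requires Δl = ±1, so l_f ∈ {2, 4}; with 0 ≤ l_f ≤ n_f−1 = 5, the allowed l_f values are {2, 4}.
For l_f = 2: m_f ∈ {m_i−1, m_i, m_i+1} ∩ [−2, 2] = {-1, 0, 1} → 3 states.
For l_f = 4: m_f ∈ {m_i−1, m_i, m_i+1} ∩ [−4, 4] = {-1, 0, 1} → 3 states.
Total: 6.

6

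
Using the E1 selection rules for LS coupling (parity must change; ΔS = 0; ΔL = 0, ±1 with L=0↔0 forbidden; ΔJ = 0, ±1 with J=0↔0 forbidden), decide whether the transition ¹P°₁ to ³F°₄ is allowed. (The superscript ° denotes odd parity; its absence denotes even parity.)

forbidden

Parity must change: odd → odd — fails.
ΔS = 0: S: 0 → 1 — fails.
ΔJ = 0, ±1 (not J=0↔0): J: 1 → 4, ΔJ = +3 — fails.
ΔL = 0, ±1 (not L=0↔0): L: 1 → 3, ΔL = +2 — fails.
Rule(s) violated: parity, ΔS, ΔL, ΔJ.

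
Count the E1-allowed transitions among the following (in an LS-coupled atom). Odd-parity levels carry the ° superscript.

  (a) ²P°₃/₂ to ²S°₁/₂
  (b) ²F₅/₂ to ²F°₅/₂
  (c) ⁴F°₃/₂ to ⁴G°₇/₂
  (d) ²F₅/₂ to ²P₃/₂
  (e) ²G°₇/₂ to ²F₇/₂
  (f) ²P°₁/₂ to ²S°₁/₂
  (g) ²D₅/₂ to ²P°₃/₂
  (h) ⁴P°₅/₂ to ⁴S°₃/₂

(a) forbidden (parity fails)
(b) allowed
(c) forbidden (parity, ΔJ fail)
(d) forbidden (parity, ΔL fail)
(e) allowed
(f) forbidden (parity fails)
(g) allowed
(h) forbidden (parity fails)
Total allowed: 3 of 8.

3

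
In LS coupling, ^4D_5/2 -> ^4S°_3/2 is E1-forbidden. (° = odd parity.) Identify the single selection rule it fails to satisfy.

Initial level: S=3/2, L=2, J=5/2, parity even. Final level: S=3/2, L=0, J=3/2, parity odd.
Parity must change: even → odd — ✓.
ΔS = 0: S: 3/2 → 3/2 — ✓.
ΔL = 0, ±1 (not L=0↔0): L: 2 → 0, ΔL = -2 — ✗.
ΔJ = 0, ±1 (not J=0↔0): J: 5/2 → 3/2, ΔJ = -1 — ✓.

the ΔL = 0, ±1 rule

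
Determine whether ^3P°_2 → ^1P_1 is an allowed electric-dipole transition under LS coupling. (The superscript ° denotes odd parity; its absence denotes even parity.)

ΔS = 0: S: 1 → 0 — violated.
ΔL = 0, ±1 (not L=0↔0): L: 1 → 1, ΔL = +0 — satisfied.
ΔJ = 0, ±1 (not J=0↔0): J: 2 → 1, ΔJ = -1 — satisfied.
Parity must change: odd → even — satisfied.
Rule(s) violated: ΔS.

forbidden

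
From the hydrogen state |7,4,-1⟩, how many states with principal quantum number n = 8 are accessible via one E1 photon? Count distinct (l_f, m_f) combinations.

E1 requires Δl = ±1, so l_f ∈ {3, 5}; with 0 ≤ l_f ≤ n_f−1 = 7, the allowed l_f values are {3, 5}.
For l_f = 3: m_f ∈ {m_i−1, m_i, m_i+1} ∩ [−3, 3] = {-2, -1, 0} → 3 states.
For l_f = 5: m_f ∈ {m_i−1, m_i, m_i+1} ∩ [−5, 5] = {-2, -1, 0} → 3 states.
Total: 6.

6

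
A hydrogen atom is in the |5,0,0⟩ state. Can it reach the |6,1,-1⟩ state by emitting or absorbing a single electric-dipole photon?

l: 0 → 1 (Δl = +1). Δl = ±1 ✓.
Δm_l = -1 − (0) = -1. E1 requires Δm_l = 0, ±1: ✓.
All E1 selection rules are satisfied.

allowed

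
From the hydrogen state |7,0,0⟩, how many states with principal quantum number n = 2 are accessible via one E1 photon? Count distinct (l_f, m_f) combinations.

3

E1 requires Δl = ±1, so l_f ∈ {-1, 1}; with 0 ≤ l_f ≤ n_f−1 = 1, the allowed l_f values are {1}.
For l_f = 1: m_f ∈ {m_i−1, m_i, m_i+1} ∩ [−1, 1] = {-1, 0, 1} → 3 states.
Total: 3.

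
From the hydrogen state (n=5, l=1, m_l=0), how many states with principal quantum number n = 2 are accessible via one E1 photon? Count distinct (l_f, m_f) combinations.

E1 requires Δl = ±1, so l_f ∈ {0, 2}; with 0 ≤ l_f ≤ n_f−1 = 1, the allowed l_f values are {0}.
For l_f = 0: m_f ∈ {m_i−1, m_i, m_i+1} ∩ [−0, 0] = {0} → 1 state.
Total: 1.

1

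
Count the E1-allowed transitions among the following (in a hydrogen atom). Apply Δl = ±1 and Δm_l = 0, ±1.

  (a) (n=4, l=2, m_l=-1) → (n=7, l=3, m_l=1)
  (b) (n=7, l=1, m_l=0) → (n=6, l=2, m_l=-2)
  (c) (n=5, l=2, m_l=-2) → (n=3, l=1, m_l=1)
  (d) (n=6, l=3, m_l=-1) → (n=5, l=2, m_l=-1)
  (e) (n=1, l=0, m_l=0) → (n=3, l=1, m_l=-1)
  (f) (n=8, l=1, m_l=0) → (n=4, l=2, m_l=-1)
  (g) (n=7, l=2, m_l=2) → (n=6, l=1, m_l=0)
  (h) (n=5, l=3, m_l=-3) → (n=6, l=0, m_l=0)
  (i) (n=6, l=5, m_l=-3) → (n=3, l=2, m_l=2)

(a) forbidden — Δm_l = +2 (E1 requires Δm_l = 0, ±1)
(b) forbidden — Δm_l = -2 (E1 requires Δm_l = 0, ±1)
(c) forbidden — Δm_l = +3 (E1 requires Δm_l = 0, ±1)
(d) allowed
(e) allowed
(f) allowed
(g) forbidden — Δm_l = -2 (E1 requires Δm_l = 0, ±1)
(h) forbidden — Δl = -3 (E1 requires Δl = ±1); Δm_l = +3 (E1 requires Δm_l = 0, ±1)
(i) forbidden — Δl = -3 (E1 requires Δl = ±1); Δm_l = +5 (E1 requires Δm_l = 0, ±1)
Total allowed: 3 of 9.

3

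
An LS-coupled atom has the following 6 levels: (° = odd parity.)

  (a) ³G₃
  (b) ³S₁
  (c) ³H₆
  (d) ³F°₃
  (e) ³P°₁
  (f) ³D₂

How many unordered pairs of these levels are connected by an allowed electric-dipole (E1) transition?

4

(a)–(b): forbidden (parity, ΔL, ΔJ).
(a)–(c): forbidden (parity, ΔJ).
(a)–(d): allowed.
(a)–(e): forbidden (ΔL, ΔJ).
(a)–(f): forbidden (parity, ΔL).
(b)–(c): forbidden (parity, ΔL, ΔJ).
(b)–(d): forbidden (ΔL, ΔJ).
(b)–(e): allowed.
(b)–(f): forbidden (parity, ΔL).
(c)–(d): forbidden (ΔL, ΔJ).
(c)–(e): forbidden (ΔL, ΔJ).
(c)–(f): forbidden (parity, ΔL, ΔJ).
(d)–(e): forbidden (parity, ΔL, ΔJ).
(d)–(f): allowed.
(e)–(f): allowed.
Allowed pairs: 4 of 15.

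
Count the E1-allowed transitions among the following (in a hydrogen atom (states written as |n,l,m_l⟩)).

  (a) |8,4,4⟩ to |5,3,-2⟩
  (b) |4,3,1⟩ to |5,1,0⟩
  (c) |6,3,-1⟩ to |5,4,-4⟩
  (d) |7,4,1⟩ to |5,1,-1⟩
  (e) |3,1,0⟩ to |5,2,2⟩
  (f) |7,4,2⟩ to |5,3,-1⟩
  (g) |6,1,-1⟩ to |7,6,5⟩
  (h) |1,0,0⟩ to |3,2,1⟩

(a) forbidden — Δm_l = -6 (E1 requires Δm_l = 0, ±1)
(b) forbidden — Δl = -2 (E1 requires Δl = ±1)
(c) forbidden — Δm_l = -3 (E1 requires Δm_l = 0, ±1)
(d) forbidden — Δl = -3 (E1 requires Δl = ±1); Δm_l = -2 (E1 requires Δm_l = 0, ±1)
(e) forbidden — Δm_l = +2 (E1 requires Δm_l = 0, ±1)
(f) forbidden — Δm_l = -3 (E1 requires Δm_l = 0, ±1)
(g) forbidden — Δl = +5 (E1 requires Δl = ±1); Δm_l = +6 (E1 requires Δm_l = 0, ±1)
(h) forbidden — Δl = +2 (E1 requires Δl = ±1)
Total allowed: 0 of 8.

0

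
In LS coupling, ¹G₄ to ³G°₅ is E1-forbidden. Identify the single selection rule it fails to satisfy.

the ΔS = 0 rule

Initial level: S=0, L=4, J=4, parity even. Final level: S=1, L=4, J=5, parity odd.
Parity must change: even → odd — satisfied.
ΔL = 0, ±1 (not L=0↔0): L: 4 → 4, ΔL = +0 — satisfied.
ΔJ = 0, ±1 (not J=0↔0): J: 4 → 5, ΔJ = +1 — satisfied.
ΔS = 0: S: 0 → 1 — violated.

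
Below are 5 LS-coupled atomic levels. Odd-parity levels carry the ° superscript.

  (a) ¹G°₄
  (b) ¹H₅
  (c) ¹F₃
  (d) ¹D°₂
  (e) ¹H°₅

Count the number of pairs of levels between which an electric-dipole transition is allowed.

(a)–(b): allowed.
(a)–(c): allowed.
(a)–(d): forbidden (parity, ΔL, ΔJ).
(a)–(e): forbidden (parity).
(b)–(c): forbidden (parity, ΔL, ΔJ).
(b)–(d): forbidden (ΔL, ΔJ).
(b)–(e): allowed.
(c)–(d): allowed.
(c)–(e): forbidden (ΔL, ΔJ).
(d)–(e): forbidden (parity, ΔL, ΔJ).
Allowed pairs: 4 of 10.

4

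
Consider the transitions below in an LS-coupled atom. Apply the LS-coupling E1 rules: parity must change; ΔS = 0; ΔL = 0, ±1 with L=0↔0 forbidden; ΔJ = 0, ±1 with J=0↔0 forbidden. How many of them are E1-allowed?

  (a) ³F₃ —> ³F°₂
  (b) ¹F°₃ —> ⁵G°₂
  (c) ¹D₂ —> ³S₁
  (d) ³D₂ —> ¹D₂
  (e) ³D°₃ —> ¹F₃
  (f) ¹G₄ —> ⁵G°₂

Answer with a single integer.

(a) allowed
(b) forbidden (parity, ΔS fail)
(c) forbidden (parity, ΔS, ΔL fail)
(d) forbidden (parity, ΔS fail)
(e) forbidden (ΔS fails)
(f) forbidden (ΔS, ΔJ fail)
Total allowed: 1 of 6.

1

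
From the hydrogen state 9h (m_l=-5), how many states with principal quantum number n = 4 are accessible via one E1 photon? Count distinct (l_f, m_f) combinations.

0

E1 requires l_f ∈ {4, 6}, but neither lies in [0, 3], so no final state is reachable.
Total: 0.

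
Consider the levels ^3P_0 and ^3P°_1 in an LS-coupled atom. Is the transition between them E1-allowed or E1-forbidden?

allowed

Initial level: S=1, L=1, J=0, parity even. Final level: S=1, L=1, J=1, parity odd.
ΔS = 0: S: 1 → 1 — ✓.
ΔL = 0, ±1 (not L=0↔0): L: 1 → 1, ΔL = +0 — ✓.
Parity must change: even → odd — ✓.
ΔJ = 0, ±1 (not J=0↔0): J: 0 → 1, ΔJ = +1 — ✓.
All four E1 rules are satisfied.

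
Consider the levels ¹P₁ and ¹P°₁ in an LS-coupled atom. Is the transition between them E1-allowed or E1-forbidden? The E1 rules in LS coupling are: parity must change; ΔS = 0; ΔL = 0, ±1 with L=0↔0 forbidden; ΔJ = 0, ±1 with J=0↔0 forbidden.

Parity must change: even → odd — satisfied.
ΔS = 0: S: 0 → 0 — satisfied.
ΔL = 0, ±1 (not L=0↔0): L: 1 → 1, ΔL = +0 — satisfied.
ΔJ = 0, ±1 (not J=0↔0): J: 1 → 1, ΔJ = +0 — satisfied.
All four E1 rules are satisfied.

allowed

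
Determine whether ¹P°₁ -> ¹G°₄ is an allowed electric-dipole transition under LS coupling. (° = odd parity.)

Initial level: S=0, L=1, J=1, parity odd. Final level: S=0, L=4, J=4, parity odd.
ΔS = 0: S: 0 → 0 — passes.
ΔL = 0, ±1 (not L=0↔0): L: 1 → 4, ΔL = +3 — fails.
Parity must change: odd → odd — fails.
ΔJ = 0, ±1 (not J=0↔0): J: 1 → 4, ΔJ = +3 — fails.
Rule(s) violated: parity, ΔL, ΔJ.

forbidden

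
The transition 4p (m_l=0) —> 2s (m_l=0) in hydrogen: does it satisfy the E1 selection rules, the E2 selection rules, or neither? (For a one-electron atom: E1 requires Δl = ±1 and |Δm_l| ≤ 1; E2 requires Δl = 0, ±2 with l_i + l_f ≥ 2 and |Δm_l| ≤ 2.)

Δl = 0 − 1 = -1; l_i + l_f = 1.
Δm_l = +0.
E1 (Δl = ±1, |Δm_l| ≤ 1): satisfied.
E2 (Δl = 0,±2, l_i+l_f ≥ 2, |Δm_l| ≤ 2): not satisfied.

E1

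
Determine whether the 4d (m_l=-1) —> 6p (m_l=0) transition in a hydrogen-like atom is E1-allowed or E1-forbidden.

l: 2 → 1 (Δl = -1). Δl = ±1 passes.
m_l: -1 → 0 (Δm_l = +1). |Δm_l| ≤ 1 passes.
All E1 selection rules are satisfied.

allowed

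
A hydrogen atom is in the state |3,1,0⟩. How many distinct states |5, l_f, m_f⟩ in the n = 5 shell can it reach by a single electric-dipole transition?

4

E1 requires Δl = ±1, so l_f ∈ {0, 2}; with 0 ≤ l_f ≤ n_f−1 = 4, the allowed l_f values are {0, 2}.
For l_f = 0: m_f ∈ {m_i−1, m_i, m_i+1} ∩ [−0, 0] = {0} → 1 state.
For l_f = 2: m_f ∈ {m_i−1, m_i, m_i+1} ∩ [−2, 2] = {-1, 0, 1} → 3 states.
Total: 4.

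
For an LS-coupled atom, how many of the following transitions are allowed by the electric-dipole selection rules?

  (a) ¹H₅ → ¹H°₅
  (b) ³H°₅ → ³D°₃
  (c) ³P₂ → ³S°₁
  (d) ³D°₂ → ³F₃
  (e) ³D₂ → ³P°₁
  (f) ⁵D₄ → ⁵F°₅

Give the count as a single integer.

5

(a) allowed
(b) forbidden (parity, ΔL, ΔJ fail)
(c) allowed
(d) allowed
(e) allowed
(f) allowed
Total allowed: 5 of 6.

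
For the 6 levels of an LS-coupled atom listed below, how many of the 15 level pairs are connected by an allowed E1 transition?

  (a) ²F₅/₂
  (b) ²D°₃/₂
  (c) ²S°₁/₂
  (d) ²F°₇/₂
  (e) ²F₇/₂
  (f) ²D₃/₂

4

(a)–(b): allowed.
(a)–(c): forbidden (ΔL, ΔJ).
(a)–(d): allowed.
(a)–(e): forbidden (parity).
(a)–(f): forbidden (parity).
(b)–(c): forbidden (parity, ΔL).
(b)–(d): forbidden (parity, ΔJ).
(b)–(e): forbidden (ΔJ).
(b)–(f): allowed.
(c)–(d): forbidden (parity, ΔL, ΔJ).
(c)–(e): forbidden (ΔL, ΔJ).
(c)–(f): forbidden (ΔL).
(d)–(e): allowed.
(d)–(f): forbidden (ΔJ).
(e)–(f): forbidden (parity, ΔJ).
Allowed pairs: 4 of 15.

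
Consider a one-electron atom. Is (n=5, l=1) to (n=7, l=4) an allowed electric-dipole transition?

forbidden

Initial l = 1, final l = 4, so Δl = +3. E1 requires Δl = ±1: fails.
The transition is electric-dipole forbidden.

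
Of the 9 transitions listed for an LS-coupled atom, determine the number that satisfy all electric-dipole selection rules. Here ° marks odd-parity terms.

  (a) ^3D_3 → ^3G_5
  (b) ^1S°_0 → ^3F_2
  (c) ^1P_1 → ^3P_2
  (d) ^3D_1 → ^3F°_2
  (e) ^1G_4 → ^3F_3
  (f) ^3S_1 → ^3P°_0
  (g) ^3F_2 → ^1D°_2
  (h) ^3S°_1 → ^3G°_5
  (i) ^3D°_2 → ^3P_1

3

(a) forbidden (parity, ΔL, ΔJ fail)
(b) forbidden (ΔS, ΔL, ΔJ fail)
(c) forbidden (parity, ΔS fail)
(d) allowed
(e) forbidden (parity, ΔS fail)
(f) allowed
(g) forbidden (ΔS fails)
(h) forbidden (parity, ΔL, ΔJ fail)
(i) allowed
Total allowed: 3 of 9.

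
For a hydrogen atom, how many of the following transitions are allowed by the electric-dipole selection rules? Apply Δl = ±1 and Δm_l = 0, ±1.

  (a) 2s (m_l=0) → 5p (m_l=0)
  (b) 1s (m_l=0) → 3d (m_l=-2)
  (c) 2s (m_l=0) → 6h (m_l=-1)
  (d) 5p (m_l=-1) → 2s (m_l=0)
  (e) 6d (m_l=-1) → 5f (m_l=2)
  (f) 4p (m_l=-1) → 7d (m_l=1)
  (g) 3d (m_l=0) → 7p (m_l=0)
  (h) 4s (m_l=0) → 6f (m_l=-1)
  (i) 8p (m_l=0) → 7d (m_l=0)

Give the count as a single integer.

(a) allowed
(b) forbidden — Δl = +2 (E1 requires Δl = ±1); Δm_l = -2 (E1 requires Δm_l = 0, ±1)
(c) forbidden — Δl = +5 (E1 requires Δl = ±1)
(d) allowed
(e) forbidden — Δm_l = +3 (E1 requires Δm_l = 0, ±1)
(f) forbidden — Δm_l = +2 (E1 requires Δm_l = 0, ±1)
(g) allowed
(h) forbidden — Δl = +3 (E1 requires Δl = ±1)
(i) allowed
Total allowed: 4 of 9.

4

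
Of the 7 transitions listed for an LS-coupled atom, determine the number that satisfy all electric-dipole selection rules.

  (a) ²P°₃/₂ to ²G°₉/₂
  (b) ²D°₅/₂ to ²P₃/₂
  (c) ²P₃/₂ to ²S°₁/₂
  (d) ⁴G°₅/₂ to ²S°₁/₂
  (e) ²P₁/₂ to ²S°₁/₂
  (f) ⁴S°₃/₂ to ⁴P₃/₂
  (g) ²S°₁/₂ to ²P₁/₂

5

(a) forbidden (parity, ΔL, ΔJ fail)
(b) allowed
(c) allowed
(d) forbidden (parity, ΔS, ΔL, ΔJ fail)
(e) allowed
(f) allowed
(g) allowed
Total allowed: 5 of 7.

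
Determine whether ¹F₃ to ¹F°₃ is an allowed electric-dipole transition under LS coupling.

Initial level: S=0, L=3, J=3, parity even. Final level: S=0, L=3, J=3, parity odd.
ΔS = 0: S: 0 → 0 — ✓.
Parity must change: even → odd — ✓.
ΔL = 0, ±1 (not L=0↔0): L: 3 → 3, ΔL = +0 — ✓.
ΔJ = 0, ±1 (not J=0↔0): J: 3 → 3, ΔJ = +0 — ✓.
All four E1 rules are satisfied.

allowed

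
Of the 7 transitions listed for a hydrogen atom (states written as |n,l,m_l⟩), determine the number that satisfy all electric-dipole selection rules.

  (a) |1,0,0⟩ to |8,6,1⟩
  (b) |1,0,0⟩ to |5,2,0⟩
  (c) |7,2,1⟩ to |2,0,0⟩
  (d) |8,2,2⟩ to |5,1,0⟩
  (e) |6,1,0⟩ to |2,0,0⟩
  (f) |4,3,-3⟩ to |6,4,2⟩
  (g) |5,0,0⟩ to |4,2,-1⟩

(a) forbidden — Δl = +6 (E1 requires Δl = ±1)
(b) forbidden — Δl = +2 (E1 requires Δl = ±1)
(c) forbidden — Δl = -2 (E1 requires Δl = ±1)
(d) forbidden — Δm_l = -2 (E1 requires Δm_l = 0, ±1)
(e) allowed
(f) forbidden — Δm_l = +5 (E1 requires Δm_l = 0, ±1)
(g) forbidden — Δl = +2 (E1 requires Δl = ±1)
Total allowed: 1 of 7.

1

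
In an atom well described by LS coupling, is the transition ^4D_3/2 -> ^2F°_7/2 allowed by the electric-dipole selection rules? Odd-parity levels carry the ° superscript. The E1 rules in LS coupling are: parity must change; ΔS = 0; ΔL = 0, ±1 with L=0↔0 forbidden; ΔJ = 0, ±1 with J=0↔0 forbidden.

Reading off the term symbols: S 3/2→1/2, L 2→3, J 3/2→7/2, parity even→odd.
Parity must change: even → odd — ✓.
ΔS = 0: S: 3/2 → 1/2 — ✗.
ΔL = 0, ±1 (not L=0↔0): L: 2 → 3, ΔL = +1 — ✓.
ΔJ = 0, ±1 (not J=0↔0): J: 3/2 → 7/2, ΔJ = +2 — ✗.
Rule(s) violated: ΔS, ΔJ.

forbidden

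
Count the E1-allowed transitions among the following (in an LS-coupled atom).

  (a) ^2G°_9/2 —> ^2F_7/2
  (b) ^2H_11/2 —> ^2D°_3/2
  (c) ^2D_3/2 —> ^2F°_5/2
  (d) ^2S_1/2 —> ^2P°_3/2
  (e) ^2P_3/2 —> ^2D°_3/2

4

(a) allowed
(b) forbidden (ΔL, ΔJ fail)
(c) allowed
(d) allowed
(e) allowed
Total allowed: 4 of 5.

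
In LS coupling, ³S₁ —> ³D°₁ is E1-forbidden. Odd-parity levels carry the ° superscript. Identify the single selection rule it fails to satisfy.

Reading off the term symbols: S 1→1, L 0→2, J 1→1, parity even→odd.
Parity must change: even → odd — passes.
ΔS = 0: S: 1 → 1 — passes.
ΔL = 0, ±1 (not L=0↔0): L: 0 → 2, ΔL = +2 — fails.
ΔJ = 0, ±1 (not J=0↔0): J: 1 → 1, ΔJ = +0 — passes.

the ΔL = 0, ±1 rule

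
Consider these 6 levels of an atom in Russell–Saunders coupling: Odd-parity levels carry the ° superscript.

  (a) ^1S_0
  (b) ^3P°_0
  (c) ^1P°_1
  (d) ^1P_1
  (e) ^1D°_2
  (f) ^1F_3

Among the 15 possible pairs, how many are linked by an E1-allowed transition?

4

(a)–(b): forbidden (ΔS, ΔJ).
(a)–(c): allowed.
(a)–(d): forbidden (parity).
(a)–(e): forbidden (ΔL, ΔJ).
(a)–(f): forbidden (parity, ΔL, ΔJ).
(b)–(c): forbidden (parity, ΔS).
(b)–(d): forbidden (ΔS).
(b)–(e): forbidden (parity, ΔS, ΔJ).
(b)–(f): forbidden (ΔS, ΔL, ΔJ).
(c)–(d): allowed.
(c)–(e): forbidden (parity).
(c)–(f): forbidden (ΔL, ΔJ).
(d)–(e): allowed.
(d)–(f): forbidden (parity, ΔL, ΔJ).
(e)–(f): allowed.
Allowed pairs: 4 of 15.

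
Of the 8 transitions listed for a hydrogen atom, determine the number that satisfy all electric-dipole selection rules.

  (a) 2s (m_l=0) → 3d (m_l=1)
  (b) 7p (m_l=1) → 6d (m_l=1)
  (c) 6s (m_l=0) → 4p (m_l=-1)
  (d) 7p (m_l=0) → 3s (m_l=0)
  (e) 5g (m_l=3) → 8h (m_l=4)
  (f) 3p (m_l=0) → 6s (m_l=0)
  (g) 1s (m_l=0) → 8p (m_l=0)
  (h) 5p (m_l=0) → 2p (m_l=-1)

(a) forbidden — Δl = +2 (E1 requires Δl = ±1)
(b) allowed
(c) allowed
(d) allowed
(e) allowed
(f) allowed
(g) allowed
(h) forbidden — Δl = +0 (E1 requires Δl = ±1)
Total allowed: 6 of 8.

6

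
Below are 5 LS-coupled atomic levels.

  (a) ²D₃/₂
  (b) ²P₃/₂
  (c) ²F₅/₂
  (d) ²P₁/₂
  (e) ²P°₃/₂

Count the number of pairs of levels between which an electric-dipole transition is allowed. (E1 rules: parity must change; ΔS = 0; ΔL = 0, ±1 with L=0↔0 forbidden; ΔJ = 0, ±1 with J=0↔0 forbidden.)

(a)–(b): forbidden (parity).
(a)–(c): forbidden (parity).
(a)–(d): forbidden (parity).
(a)–(e): allowed.
(b)–(c): forbidden (parity, ΔL).
(b)–(d): forbidden (parity).
(b)–(e): allowed.
(c)–(d): forbidden (parity, ΔL, ΔJ).
(c)–(e): forbidden (ΔL).
(d)–(e): allowed.
Allowed pairs: 3 of 10.

3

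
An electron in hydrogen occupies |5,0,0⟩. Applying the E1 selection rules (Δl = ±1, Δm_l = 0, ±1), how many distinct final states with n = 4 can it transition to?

3

E1 requires Δl = ±1, so l_f ∈ {-1, 1}; with 0 ≤ l_f ≤ n_f−1 = 3, the allowed l_f values are {1}.
For l_f = 1: m_f ∈ {m_i−1, m_i, m_i+1} ∩ [−1, 1] = {-1, 0, 1} → 3 states.
Total: 3.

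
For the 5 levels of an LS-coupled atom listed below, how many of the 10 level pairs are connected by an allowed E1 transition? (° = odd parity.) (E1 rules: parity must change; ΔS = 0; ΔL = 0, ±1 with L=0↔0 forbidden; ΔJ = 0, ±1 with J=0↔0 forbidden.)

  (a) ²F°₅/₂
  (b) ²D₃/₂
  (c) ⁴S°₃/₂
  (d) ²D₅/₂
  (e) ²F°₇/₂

3

(a)–(b): allowed.
(a)–(c): forbidden (parity, ΔS, ΔL).
(a)–(d): allowed.
(a)–(e): forbidden (parity).
(b)–(c): forbidden (ΔS, ΔL).
(b)–(d): forbidden (parity).
(b)–(e): forbidden (ΔJ).
(c)–(d): forbidden (ΔS, ΔL).
(c)–(e): forbidden (parity, ΔS, ΔL, ΔJ).
(d)–(e): allowed.
Allowed pairs: 3 of 10.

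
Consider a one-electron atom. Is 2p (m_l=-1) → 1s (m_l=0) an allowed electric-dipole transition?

allowed

Δl = 0 − 1 = -1; the E1 rule Δl = ±1 is satisfied.
m_l: -1 → 0 (Δm_l = +1). |Δm_l| ≤ 1 satisfied.
All E1 selection rules are satisfied.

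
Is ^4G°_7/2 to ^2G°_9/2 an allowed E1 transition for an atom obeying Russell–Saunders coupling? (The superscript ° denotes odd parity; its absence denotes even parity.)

Initial level: S=3/2, L=4, J=7/2, parity odd. Final level: S=1/2, L=4, J=9/2, parity odd.
Parity must change: odd → odd — fails.
ΔS = 0: S: 3/2 → 1/2 — fails.
ΔL = 0, ±1 (not L=0↔0): L: 4 → 4, ΔL = +0 — ok.
ΔJ = 0, ±1 (not J=0↔0): J: 7/2 → 9/2, ΔJ = +1 — ok.
Rule(s) violated: parity, ΔS.

forbidden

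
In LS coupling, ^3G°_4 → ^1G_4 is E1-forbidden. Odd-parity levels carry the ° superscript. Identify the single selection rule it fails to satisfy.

the ΔS = 0 rule

Reading off the term symbols: S 1→0, L 4→4, J 4→4, parity odd→even.
Parity must change: odd → even — ✓.
ΔS = 0: S: 1 → 0 — ✗.
ΔL = 0, ±1 (not L=0↔0): L: 4 → 4, ΔL = +0 — ✓.
ΔJ = 0, ±1 (not J=0↔0): J: 4 → 4, ΔJ = +0 — ✓.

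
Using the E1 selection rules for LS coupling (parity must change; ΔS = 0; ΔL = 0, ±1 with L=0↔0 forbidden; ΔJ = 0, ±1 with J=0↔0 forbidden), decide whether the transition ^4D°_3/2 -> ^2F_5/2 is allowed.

forbidden

Reading off the term symbols: S 3/2→1/2, L 2→3, J 3/2→5/2, parity odd→even.
Parity must change: odd → even — ok.
ΔS = 0: S: 3/2 → 1/2 — fails.
ΔL = 0, ±1 (not L=0↔0): L: 2 → 3, ΔL = +1 — ok.
ΔJ = 0, ±1 (not J=0↔0): J: 3/2 → 5/2, ΔJ = +1 — ok.
Rule(s) violated: ΔS.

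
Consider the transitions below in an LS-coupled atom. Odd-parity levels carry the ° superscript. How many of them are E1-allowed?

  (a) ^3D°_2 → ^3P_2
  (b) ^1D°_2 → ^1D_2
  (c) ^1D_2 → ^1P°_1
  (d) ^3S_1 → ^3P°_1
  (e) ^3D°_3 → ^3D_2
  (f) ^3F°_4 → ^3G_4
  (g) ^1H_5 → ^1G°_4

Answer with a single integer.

(a) allowed
(b) allowed
(c) allowed
(d) allowed
(e) allowed
(f) allowed
(g) allowed
Total allowed: 7 of 7.

7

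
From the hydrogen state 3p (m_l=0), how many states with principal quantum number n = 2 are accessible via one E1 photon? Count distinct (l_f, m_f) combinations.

E1 requires Δl = ±1, so l_f ∈ {0, 2}; with 0 ≤ l_f ≤ n_f−1 = 1, the allowed l_f values are {0}.
For l_f = 0: m_f ∈ {m_i−1, m_i, m_i+1} ∩ [−0, 0] = {0} → 1 state.
Total: 1.

1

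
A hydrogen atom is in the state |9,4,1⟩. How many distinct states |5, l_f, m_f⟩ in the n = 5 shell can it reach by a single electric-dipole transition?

3

E1 requires Δl = ±1, so l_f ∈ {3, 5}; with 0 ≤ l_f ≤ n_f−1 = 4, the allowed l_f values are {3}.
For l_f = 3: m_f ∈ {m_i−1, m_i, m_i+1} ∩ [−3, 3] = {0, 1, 2} → 3 states.
Total: 3.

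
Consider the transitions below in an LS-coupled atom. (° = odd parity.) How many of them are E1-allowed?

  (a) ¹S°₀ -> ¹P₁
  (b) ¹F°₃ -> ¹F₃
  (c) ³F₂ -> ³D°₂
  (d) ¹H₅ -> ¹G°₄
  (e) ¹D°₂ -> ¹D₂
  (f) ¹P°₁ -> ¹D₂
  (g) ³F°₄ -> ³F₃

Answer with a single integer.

7

(a) allowed
(b) allowed
(c) allowed
(d) allowed
(e) allowed
(f) allowed
(g) allowed
Total allowed: 7 of 7.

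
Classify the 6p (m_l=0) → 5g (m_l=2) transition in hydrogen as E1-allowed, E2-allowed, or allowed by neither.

neither

Δl = 4 − 1 = +3; l_i + l_f = 5.
Δm_l = +2.
E1 (Δl = ±1, |Δm_l| ≤ 1): not satisfied.
E2 (Δl = 0,±2, l_i+l_f ≥ 2, |Δm_l| ≤ 2): not satisfied.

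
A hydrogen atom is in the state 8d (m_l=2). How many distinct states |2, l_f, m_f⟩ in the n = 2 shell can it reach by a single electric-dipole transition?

1

E1 requires Δl = ±1, so l_f ∈ {1, 3}; with 0 ≤ l_f ≤ n_f−1 = 1, the allowed l_f values are {1}.
For l_f = 1: m_f ∈ {m_i−1, m_i, m_i+1} ∩ [−1, 1] = {1} → 1 state.
Total: 1.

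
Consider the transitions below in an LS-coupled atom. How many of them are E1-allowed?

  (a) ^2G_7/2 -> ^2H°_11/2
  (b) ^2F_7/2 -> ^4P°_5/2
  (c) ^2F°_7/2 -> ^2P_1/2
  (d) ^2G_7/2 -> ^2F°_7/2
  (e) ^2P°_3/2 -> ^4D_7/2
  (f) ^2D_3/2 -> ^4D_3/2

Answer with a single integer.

(a) forbidden (ΔJ fails)
(b) forbidden (ΔS, ΔL fail)
(c) forbidden (ΔL, ΔJ fail)
(d) allowed
(e) forbidden (ΔS, ΔJ fail)
(f) forbidden (parity, ΔS fail)
Total allowed: 1 of 6.

1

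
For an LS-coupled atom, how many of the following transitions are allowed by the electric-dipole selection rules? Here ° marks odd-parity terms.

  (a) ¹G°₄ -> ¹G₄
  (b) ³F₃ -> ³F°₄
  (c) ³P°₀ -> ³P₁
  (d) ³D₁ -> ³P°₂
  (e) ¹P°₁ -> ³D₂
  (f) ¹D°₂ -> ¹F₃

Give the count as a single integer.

5

(a) allowed
(b) allowed
(c) allowed
(d) allowed
(e) forbidden (ΔS fails)
(f) allowed
Total allowed: 5 of 6.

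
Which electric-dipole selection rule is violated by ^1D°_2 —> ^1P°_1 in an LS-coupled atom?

parity

Parity must change: odd → odd — violated.
ΔS = 0: S: 0 → 0 — satisfied.
ΔL = 0, ±1 (not L=0↔0): L: 2 → 1, ΔL = -1 — satisfied.
ΔJ = 0, ±1 (not J=0↔0): J: 2 → 1, ΔJ = -1 — satisfied.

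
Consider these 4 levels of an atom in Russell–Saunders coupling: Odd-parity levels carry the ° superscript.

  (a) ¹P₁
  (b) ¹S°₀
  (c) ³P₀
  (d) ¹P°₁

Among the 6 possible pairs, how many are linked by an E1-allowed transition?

2

(a)–(b): allowed.
(a)–(c): forbidden (parity, ΔS).
(a)–(d): allowed.
(b)–(c): forbidden (ΔS, ΔJ).
(b)–(d): forbidden (parity).
(c)–(d): forbidden (ΔS).
Allowed pairs: 2 of 6.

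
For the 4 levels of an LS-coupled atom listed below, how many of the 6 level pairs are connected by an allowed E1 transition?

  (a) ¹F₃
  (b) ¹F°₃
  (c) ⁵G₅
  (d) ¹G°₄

2

(a)–(b): allowed.
(a)–(c): forbidden (parity, ΔS, ΔJ).
(a)–(d): allowed.
(b)–(c): forbidden (ΔS, ΔJ).
(b)–(d): forbidden (parity).
(c)–(d): forbidden (ΔS).
Allowed pairs: 2 of 6.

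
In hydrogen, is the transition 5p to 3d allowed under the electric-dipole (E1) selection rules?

Δl = 2 − 1 = +1; the E1 rule Δl = ±1 is ✓.
All E1 selection rules are satisfied.

allowed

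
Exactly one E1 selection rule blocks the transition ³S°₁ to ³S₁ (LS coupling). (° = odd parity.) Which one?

the L=0 ↔ L=0 exclusion

Reading off the term symbols: S 1→1, L 0→0, J 1→1, parity odd→even.
Parity must change: odd → even — ok.
ΔS = 0: S: 1 → 1 — ok.
ΔL = 0, ±1 (not L=0↔0): L: 0 → 0, ΔL = +0 — fails.
ΔJ = 0, ±1 (not J=0↔0): J: 1 → 1, ΔJ = +0 — ok.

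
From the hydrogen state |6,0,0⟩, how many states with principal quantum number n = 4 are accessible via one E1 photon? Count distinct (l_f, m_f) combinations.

3

E1 requires Δl = ±1, so l_f ∈ {-1, 1}; with 0 ≤ l_f ≤ n_f−1 = 3, the allowed l_f values are {1}.
For l_f = 1: m_f ∈ {m_i−1, m_i, m_i+1} ∩ [−1, 1] = {-1, 0, 1} → 3 states.
Total: 3.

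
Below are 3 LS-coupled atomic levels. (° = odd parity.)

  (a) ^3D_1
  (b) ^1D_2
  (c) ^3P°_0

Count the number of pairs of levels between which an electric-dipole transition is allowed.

(a)–(b): forbidden (parity, ΔS).
(a)–(c): allowed.
(b)–(c): forbidden (ΔS, ΔJ).
Allowed pairs: 1 of 3.

1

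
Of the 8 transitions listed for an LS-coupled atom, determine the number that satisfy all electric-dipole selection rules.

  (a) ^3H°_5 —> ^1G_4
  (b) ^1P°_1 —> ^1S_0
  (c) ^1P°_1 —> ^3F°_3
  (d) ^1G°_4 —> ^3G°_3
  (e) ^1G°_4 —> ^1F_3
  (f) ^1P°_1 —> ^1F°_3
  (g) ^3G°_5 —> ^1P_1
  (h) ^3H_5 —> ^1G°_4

2

(a) forbidden (ΔS fails)
(b) allowed
(c) forbidden (parity, ΔS, ΔL, ΔJ fail)
(d) forbidden (parity, ΔS fail)
(e) allowed
(f) forbidden (parity, ΔL, ΔJ fail)
(g) forbidden (ΔS, ΔL, ΔJ fail)
(h) forbidden (ΔS fails)
Total allowed: 2 of 8.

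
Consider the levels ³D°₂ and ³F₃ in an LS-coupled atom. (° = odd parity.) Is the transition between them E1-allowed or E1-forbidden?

Reading off the term symbols: S 1→1, L 2→3, J 2→3, parity odd→even.
Parity must change: odd → even — satisfied.
ΔS = 0: S: 1 → 1 — satisfied.
ΔL = 0, ±1 (not L=0↔0): L: 2 → 3, ΔL = +1 — satisfied.
ΔJ = 0, ±1 (not J=0↔0): J: 2 → 3, ΔJ = +1 — satisfied.
All four E1 rules are satisfied.

allowed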